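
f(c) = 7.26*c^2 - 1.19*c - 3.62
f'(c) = 14.52*c - 1.19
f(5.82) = 235.37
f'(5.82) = 83.32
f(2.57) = 41.27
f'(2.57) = 36.13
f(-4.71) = 163.04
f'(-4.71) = -69.58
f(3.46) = 79.18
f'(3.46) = 49.05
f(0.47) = -2.58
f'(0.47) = 5.63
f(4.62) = 145.84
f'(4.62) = 65.89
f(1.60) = 13.06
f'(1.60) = 22.04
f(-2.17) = 33.15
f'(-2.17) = -32.70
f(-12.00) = 1056.10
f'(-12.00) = -175.43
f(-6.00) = 264.88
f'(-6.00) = -88.31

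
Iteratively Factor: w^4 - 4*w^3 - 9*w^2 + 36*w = (w - 3)*(w^3 - w^2 - 12*w) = w*(w - 3)*(w^2 - w - 12) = w*(w - 4)*(w - 3)*(w + 3)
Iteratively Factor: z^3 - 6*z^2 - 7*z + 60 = (z - 4)*(z^2 - 2*z - 15) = (z - 4)*(z + 3)*(z - 5)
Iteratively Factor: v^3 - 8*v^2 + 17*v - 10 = (v - 1)*(v^2 - 7*v + 10) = (v - 5)*(v - 1)*(v - 2)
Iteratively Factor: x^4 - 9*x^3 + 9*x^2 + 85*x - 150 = (x - 5)*(x^3 - 4*x^2 - 11*x + 30) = (x - 5)*(x + 3)*(x^2 - 7*x + 10) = (x - 5)^2*(x + 3)*(x - 2)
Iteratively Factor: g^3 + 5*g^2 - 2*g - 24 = (g + 3)*(g^2 + 2*g - 8) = (g + 3)*(g + 4)*(g - 2)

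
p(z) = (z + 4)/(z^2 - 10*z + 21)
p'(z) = (10 - 2*z)*(z + 4)/(z^2 - 10*z + 21)^2 + 1/(z^2 - 10*z + 21) = (z^2 - 10*z - 2*(z - 5)*(z + 4) + 21)/(z^2 - 10*z + 21)^2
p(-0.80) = 0.11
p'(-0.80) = 0.08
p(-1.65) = 0.06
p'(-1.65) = 0.04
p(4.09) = -2.55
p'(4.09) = 1.15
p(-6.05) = -0.02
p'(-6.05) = 0.01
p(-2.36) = 0.03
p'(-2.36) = 0.03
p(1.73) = 0.86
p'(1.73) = 0.99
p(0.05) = 0.20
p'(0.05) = 0.14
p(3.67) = -3.44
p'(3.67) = 3.65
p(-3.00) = 0.02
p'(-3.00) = 0.02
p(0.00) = 0.19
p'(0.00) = 0.14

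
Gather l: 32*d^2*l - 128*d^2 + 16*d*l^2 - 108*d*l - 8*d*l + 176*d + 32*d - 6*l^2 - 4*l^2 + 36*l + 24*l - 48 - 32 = -128*d^2 + 208*d + l^2*(16*d - 10) + l*(32*d^2 - 116*d + 60) - 80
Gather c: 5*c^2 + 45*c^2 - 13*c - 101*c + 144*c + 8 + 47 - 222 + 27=50*c^2 + 30*c - 140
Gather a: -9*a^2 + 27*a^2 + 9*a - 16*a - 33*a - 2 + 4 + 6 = 18*a^2 - 40*a + 8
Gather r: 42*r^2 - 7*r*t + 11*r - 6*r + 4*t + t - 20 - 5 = 42*r^2 + r*(5 - 7*t) + 5*t - 25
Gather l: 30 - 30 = 0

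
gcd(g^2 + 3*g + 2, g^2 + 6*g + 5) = g + 1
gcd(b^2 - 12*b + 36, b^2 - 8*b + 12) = b - 6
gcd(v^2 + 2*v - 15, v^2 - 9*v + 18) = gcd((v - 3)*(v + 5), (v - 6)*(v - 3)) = v - 3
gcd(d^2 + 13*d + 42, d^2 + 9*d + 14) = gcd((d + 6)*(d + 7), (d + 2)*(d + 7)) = d + 7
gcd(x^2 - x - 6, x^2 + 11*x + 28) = 1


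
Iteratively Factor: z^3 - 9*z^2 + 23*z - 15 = (z - 1)*(z^2 - 8*z + 15) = (z - 3)*(z - 1)*(z - 5)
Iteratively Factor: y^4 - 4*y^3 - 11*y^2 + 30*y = (y)*(y^3 - 4*y^2 - 11*y + 30) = y*(y + 3)*(y^2 - 7*y + 10) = y*(y - 2)*(y + 3)*(y - 5)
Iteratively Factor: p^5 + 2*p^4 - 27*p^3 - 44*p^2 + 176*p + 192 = (p + 4)*(p^4 - 2*p^3 - 19*p^2 + 32*p + 48) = (p + 1)*(p + 4)*(p^3 - 3*p^2 - 16*p + 48) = (p + 1)*(p + 4)^2*(p^2 - 7*p + 12) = (p - 4)*(p + 1)*(p + 4)^2*(p - 3)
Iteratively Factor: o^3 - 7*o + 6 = (o - 1)*(o^2 + o - 6) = (o - 1)*(o + 3)*(o - 2)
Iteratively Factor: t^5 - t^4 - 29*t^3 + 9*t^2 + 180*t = (t)*(t^4 - t^3 - 29*t^2 + 9*t + 180) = t*(t + 3)*(t^3 - 4*t^2 - 17*t + 60) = t*(t + 3)*(t + 4)*(t^2 - 8*t + 15) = t*(t - 5)*(t + 3)*(t + 4)*(t - 3)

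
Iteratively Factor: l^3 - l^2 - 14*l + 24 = (l + 4)*(l^2 - 5*l + 6) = (l - 2)*(l + 4)*(l - 3)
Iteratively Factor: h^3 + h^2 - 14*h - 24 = (h + 2)*(h^2 - h - 12) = (h + 2)*(h + 3)*(h - 4)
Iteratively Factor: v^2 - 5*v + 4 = (v - 4)*(v - 1)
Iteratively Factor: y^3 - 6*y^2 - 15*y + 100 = (y - 5)*(y^2 - y - 20) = (y - 5)*(y + 4)*(y - 5)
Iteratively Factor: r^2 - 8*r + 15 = (r - 5)*(r - 3)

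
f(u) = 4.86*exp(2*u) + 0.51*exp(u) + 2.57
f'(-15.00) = 0.00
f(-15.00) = 2.57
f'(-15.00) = 0.00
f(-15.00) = 2.57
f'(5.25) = 353083.87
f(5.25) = 176593.10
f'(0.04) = 11.06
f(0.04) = 8.37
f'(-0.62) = 3.09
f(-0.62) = 4.25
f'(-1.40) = 0.72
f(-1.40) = 2.99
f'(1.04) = 79.25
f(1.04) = 42.91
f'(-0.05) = 9.28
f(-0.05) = 7.45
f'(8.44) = 208238987.07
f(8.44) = 104120676.38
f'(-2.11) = 0.20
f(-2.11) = 2.70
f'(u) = 9.72*exp(2*u) + 0.51*exp(u)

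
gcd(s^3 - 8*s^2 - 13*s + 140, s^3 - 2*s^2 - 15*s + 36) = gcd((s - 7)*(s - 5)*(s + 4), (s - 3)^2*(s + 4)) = s + 4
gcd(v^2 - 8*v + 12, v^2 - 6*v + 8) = v - 2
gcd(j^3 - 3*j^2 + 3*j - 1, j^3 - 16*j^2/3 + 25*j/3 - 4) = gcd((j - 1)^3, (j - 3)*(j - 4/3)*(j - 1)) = j - 1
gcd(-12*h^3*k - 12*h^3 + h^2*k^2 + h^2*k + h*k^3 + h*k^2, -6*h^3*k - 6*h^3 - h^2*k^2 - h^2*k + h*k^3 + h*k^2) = 3*h^2*k + 3*h^2 - h*k^2 - h*k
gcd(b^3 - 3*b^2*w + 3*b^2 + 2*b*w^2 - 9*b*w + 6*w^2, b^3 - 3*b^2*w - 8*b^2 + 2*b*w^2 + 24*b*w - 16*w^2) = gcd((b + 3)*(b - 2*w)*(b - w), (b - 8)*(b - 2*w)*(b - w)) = b^2 - 3*b*w + 2*w^2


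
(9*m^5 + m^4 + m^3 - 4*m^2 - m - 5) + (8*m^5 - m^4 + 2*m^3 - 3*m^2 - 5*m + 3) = 17*m^5 + 3*m^3 - 7*m^2 - 6*m - 2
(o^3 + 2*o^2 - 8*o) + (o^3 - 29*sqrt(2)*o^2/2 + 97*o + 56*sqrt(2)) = 2*o^3 - 29*sqrt(2)*o^2/2 + 2*o^2 + 89*o + 56*sqrt(2)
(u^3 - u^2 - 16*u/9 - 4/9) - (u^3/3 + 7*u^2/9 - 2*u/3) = 2*u^3/3 - 16*u^2/9 - 10*u/9 - 4/9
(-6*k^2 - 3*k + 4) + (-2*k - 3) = -6*k^2 - 5*k + 1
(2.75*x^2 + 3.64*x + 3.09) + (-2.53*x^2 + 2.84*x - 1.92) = 0.22*x^2 + 6.48*x + 1.17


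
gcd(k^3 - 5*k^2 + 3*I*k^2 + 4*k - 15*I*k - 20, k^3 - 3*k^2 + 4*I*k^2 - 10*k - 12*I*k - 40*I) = k^2 + k*(-5 + 4*I) - 20*I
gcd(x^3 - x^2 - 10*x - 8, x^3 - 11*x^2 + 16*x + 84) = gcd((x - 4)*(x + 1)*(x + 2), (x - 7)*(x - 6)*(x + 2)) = x + 2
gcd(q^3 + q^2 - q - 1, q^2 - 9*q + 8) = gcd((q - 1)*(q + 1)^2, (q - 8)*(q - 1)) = q - 1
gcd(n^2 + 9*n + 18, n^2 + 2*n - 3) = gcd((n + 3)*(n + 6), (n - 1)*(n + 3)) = n + 3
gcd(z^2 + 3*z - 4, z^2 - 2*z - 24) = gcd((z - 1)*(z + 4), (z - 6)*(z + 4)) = z + 4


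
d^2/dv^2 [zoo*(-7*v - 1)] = 0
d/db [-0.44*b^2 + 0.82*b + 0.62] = 0.82 - 0.88*b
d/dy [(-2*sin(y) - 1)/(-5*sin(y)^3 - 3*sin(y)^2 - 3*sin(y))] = -(20*sin(y)^3 + 21*sin(y)^2 + 6*sin(y) + 3)*cos(y)/((5*sin(y)^2 + 3*sin(y) + 3)^2*sin(y)^2)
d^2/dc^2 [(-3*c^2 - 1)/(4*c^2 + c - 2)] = 6*(4*c^3 - 40*c^2 - 4*c - 7)/(64*c^6 + 48*c^5 - 84*c^4 - 47*c^3 + 42*c^2 + 12*c - 8)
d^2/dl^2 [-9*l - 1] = 0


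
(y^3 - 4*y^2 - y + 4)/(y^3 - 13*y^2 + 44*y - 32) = (y + 1)/(y - 8)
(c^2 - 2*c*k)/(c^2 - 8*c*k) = (c - 2*k)/(c - 8*k)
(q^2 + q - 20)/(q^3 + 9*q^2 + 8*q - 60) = (q - 4)/(q^2 + 4*q - 12)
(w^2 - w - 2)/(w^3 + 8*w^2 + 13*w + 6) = (w - 2)/(w^2 + 7*w + 6)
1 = 1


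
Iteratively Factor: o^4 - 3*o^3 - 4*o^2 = (o - 4)*(o^3 + o^2) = o*(o - 4)*(o^2 + o) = o^2*(o - 4)*(o + 1)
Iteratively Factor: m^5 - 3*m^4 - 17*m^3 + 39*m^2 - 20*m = (m)*(m^4 - 3*m^3 - 17*m^2 + 39*m - 20) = m*(m + 4)*(m^3 - 7*m^2 + 11*m - 5) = m*(m - 5)*(m + 4)*(m^2 - 2*m + 1) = m*(m - 5)*(m - 1)*(m + 4)*(m - 1)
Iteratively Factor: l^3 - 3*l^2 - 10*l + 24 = (l - 4)*(l^2 + l - 6) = (l - 4)*(l + 3)*(l - 2)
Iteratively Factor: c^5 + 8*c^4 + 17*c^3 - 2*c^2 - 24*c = (c)*(c^4 + 8*c^3 + 17*c^2 - 2*c - 24) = c*(c + 4)*(c^3 + 4*c^2 + c - 6) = c*(c - 1)*(c + 4)*(c^2 + 5*c + 6) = c*(c - 1)*(c + 3)*(c + 4)*(c + 2)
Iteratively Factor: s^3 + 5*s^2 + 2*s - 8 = (s + 2)*(s^2 + 3*s - 4) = (s + 2)*(s + 4)*(s - 1)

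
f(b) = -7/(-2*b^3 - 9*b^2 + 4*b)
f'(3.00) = -0.05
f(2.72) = 0.07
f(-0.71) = 1.05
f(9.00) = 0.00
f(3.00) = 0.06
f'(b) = -7*(6*b^2 + 18*b - 4)/(-2*b^3 - 9*b^2 + 4*b)^2 = 14*(-3*b^2 - 9*b + 2)/(b^2*(2*b^2 + 9*b - 4)^2)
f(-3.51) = 0.18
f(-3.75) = 0.19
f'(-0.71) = 2.17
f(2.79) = 0.07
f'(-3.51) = -0.03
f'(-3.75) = -0.07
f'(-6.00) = -0.10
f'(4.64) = -0.01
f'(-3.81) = -0.08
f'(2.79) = -0.06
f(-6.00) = -0.08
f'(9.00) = 0.00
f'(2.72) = -0.07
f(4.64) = 0.02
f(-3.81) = 0.20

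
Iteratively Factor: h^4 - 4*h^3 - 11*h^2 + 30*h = (h + 3)*(h^3 - 7*h^2 + 10*h) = h*(h + 3)*(h^2 - 7*h + 10) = h*(h - 2)*(h + 3)*(h - 5)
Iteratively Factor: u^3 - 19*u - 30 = (u + 2)*(u^2 - 2*u - 15) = (u - 5)*(u + 2)*(u + 3)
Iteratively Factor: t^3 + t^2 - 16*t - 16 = (t + 1)*(t^2 - 16) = (t - 4)*(t + 1)*(t + 4)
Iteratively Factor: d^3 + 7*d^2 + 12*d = (d)*(d^2 + 7*d + 12) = d*(d + 4)*(d + 3)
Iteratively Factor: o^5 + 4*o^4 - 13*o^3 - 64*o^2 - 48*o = (o - 4)*(o^4 + 8*o^3 + 19*o^2 + 12*o) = (o - 4)*(o + 1)*(o^3 + 7*o^2 + 12*o) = (o - 4)*(o + 1)*(o + 3)*(o^2 + 4*o) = (o - 4)*(o + 1)*(o + 3)*(o + 4)*(o)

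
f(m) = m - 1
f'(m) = 1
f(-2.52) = -3.52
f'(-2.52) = 1.00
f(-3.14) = -4.14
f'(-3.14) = 1.00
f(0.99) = -0.01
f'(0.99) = 1.00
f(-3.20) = -4.20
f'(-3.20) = 1.00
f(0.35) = -0.65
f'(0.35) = 1.00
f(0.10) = -0.90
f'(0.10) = 1.00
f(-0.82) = -1.82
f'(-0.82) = 1.00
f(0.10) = -0.90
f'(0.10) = 1.00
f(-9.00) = -10.00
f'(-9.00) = 1.00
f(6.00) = 5.00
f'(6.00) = 1.00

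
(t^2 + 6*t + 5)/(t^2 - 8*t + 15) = (t^2 + 6*t + 5)/(t^2 - 8*t + 15)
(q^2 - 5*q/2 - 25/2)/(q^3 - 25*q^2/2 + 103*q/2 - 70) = (2*q + 5)/(2*q^2 - 15*q + 28)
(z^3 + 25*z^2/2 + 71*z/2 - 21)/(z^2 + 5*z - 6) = (2*z^2 + 13*z - 7)/(2*(z - 1))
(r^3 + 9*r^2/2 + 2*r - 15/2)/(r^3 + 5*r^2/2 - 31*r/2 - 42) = (2*r^2 + 3*r - 5)/(2*r^2 - r - 28)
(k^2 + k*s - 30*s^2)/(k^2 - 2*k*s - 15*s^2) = (k + 6*s)/(k + 3*s)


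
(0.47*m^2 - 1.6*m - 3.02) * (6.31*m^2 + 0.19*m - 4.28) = 2.9657*m^4 - 10.0067*m^3 - 21.3718*m^2 + 6.2742*m + 12.9256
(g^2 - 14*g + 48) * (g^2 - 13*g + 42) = g^4 - 27*g^3 + 272*g^2 - 1212*g + 2016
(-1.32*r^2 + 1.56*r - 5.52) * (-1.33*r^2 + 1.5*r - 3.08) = 1.7556*r^4 - 4.0548*r^3 + 13.7472*r^2 - 13.0848*r + 17.0016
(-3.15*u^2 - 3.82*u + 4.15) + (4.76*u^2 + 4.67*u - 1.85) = 1.61*u^2 + 0.85*u + 2.3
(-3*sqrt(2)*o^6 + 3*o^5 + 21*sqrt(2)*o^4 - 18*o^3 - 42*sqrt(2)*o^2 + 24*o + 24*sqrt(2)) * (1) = -3*sqrt(2)*o^6 + 3*o^5 + 21*sqrt(2)*o^4 - 18*o^3 - 42*sqrt(2)*o^2 + 24*o + 24*sqrt(2)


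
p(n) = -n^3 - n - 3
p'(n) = -3*n^2 - 1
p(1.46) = -7.57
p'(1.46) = -7.39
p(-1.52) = 2.03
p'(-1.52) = -7.93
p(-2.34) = 12.15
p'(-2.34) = -17.43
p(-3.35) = 37.95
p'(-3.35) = -34.67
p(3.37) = -44.64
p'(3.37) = -35.07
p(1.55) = -8.27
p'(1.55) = -8.21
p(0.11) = -3.11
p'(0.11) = -1.04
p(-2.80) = 21.75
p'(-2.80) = -24.52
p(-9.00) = 735.00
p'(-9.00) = -244.00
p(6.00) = -225.00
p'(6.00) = -109.00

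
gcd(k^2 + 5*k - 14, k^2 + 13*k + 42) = k + 7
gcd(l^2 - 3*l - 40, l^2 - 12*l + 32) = l - 8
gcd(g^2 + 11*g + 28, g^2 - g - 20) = g + 4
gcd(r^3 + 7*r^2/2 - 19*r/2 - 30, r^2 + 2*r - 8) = r + 4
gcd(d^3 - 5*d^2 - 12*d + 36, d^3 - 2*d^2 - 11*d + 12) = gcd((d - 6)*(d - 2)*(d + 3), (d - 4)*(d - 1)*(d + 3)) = d + 3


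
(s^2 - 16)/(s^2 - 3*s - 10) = (16 - s^2)/(-s^2 + 3*s + 10)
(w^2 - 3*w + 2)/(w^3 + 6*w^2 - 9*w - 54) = (w^2 - 3*w + 2)/(w^3 + 6*w^2 - 9*w - 54)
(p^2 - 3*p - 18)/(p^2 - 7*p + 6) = (p + 3)/(p - 1)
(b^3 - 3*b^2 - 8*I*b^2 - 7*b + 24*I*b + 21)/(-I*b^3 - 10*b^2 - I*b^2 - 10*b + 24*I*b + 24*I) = (I*b^3 + b^2*(8 - 3*I) - b*(24 + 7*I) + 21*I)/(b^3 + b^2*(1 - 10*I) - 2*b*(12 + 5*I) - 24)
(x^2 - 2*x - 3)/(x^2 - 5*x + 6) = (x + 1)/(x - 2)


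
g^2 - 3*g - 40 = (g - 8)*(g + 5)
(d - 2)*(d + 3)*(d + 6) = d^3 + 7*d^2 - 36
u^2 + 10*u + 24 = (u + 4)*(u + 6)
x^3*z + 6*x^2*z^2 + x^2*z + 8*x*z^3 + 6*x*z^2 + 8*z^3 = (x + 2*z)*(x + 4*z)*(x*z + z)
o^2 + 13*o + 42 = (o + 6)*(o + 7)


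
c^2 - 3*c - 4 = (c - 4)*(c + 1)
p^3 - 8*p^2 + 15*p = p*(p - 5)*(p - 3)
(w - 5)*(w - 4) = w^2 - 9*w + 20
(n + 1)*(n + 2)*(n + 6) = n^3 + 9*n^2 + 20*n + 12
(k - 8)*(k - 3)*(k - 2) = k^3 - 13*k^2 + 46*k - 48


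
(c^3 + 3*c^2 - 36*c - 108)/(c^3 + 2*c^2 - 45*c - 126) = (c - 6)/(c - 7)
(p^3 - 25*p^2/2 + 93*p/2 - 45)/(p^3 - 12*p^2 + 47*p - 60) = (p^2 - 15*p/2 + 9)/(p^2 - 7*p + 12)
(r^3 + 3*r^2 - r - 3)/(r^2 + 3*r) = r - 1/r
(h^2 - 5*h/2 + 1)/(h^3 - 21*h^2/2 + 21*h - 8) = 1/(h - 8)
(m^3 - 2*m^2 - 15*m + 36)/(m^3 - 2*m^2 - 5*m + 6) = (m^2 + m - 12)/(m^2 + m - 2)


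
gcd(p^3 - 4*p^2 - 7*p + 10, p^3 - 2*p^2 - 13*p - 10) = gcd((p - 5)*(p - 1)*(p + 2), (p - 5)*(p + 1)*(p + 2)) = p^2 - 3*p - 10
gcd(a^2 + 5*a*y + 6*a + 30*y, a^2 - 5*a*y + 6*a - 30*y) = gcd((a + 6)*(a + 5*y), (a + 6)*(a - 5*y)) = a + 6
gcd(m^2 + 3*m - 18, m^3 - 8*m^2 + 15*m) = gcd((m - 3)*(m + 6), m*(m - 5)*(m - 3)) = m - 3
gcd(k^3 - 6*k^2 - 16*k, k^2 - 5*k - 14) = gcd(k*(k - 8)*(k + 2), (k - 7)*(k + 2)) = k + 2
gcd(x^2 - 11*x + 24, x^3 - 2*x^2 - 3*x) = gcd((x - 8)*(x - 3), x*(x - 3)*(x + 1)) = x - 3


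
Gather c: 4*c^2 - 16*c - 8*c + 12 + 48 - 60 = 4*c^2 - 24*c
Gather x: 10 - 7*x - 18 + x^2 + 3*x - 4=x^2 - 4*x - 12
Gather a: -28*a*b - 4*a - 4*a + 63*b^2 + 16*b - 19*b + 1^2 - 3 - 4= a*(-28*b - 8) + 63*b^2 - 3*b - 6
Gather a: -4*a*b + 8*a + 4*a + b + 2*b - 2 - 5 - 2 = a*(12 - 4*b) + 3*b - 9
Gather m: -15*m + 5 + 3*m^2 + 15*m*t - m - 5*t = 3*m^2 + m*(15*t - 16) - 5*t + 5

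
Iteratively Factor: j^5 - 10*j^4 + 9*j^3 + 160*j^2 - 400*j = (j + 4)*(j^4 - 14*j^3 + 65*j^2 - 100*j) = (j - 5)*(j + 4)*(j^3 - 9*j^2 + 20*j) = j*(j - 5)*(j + 4)*(j^2 - 9*j + 20) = j*(j - 5)^2*(j + 4)*(j - 4)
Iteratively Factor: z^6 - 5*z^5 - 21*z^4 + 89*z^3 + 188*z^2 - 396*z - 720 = (z - 5)*(z^5 - 21*z^3 - 16*z^2 + 108*z + 144) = (z - 5)*(z + 3)*(z^4 - 3*z^3 - 12*z^2 + 20*z + 48) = (z - 5)*(z - 3)*(z + 3)*(z^3 - 12*z - 16) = (z - 5)*(z - 3)*(z + 2)*(z + 3)*(z^2 - 2*z - 8) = (z - 5)*(z - 3)*(z + 2)^2*(z + 3)*(z - 4)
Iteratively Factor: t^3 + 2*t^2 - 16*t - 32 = (t + 2)*(t^2 - 16) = (t + 2)*(t + 4)*(t - 4)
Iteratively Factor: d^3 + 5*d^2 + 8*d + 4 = (d + 2)*(d^2 + 3*d + 2) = (d + 1)*(d + 2)*(d + 2)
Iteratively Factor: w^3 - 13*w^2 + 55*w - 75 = (w - 5)*(w^2 - 8*w + 15) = (w - 5)^2*(w - 3)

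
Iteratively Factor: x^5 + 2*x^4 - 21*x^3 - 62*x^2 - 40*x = (x + 4)*(x^4 - 2*x^3 - 13*x^2 - 10*x) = x*(x + 4)*(x^3 - 2*x^2 - 13*x - 10) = x*(x + 1)*(x + 4)*(x^2 - 3*x - 10) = x*(x + 1)*(x + 2)*(x + 4)*(x - 5)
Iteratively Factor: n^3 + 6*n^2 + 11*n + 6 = (n + 2)*(n^2 + 4*n + 3) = (n + 1)*(n + 2)*(n + 3)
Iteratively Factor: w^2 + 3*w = (w)*(w + 3)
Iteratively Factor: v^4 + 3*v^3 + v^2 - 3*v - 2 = (v + 1)*(v^3 + 2*v^2 - v - 2) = (v + 1)*(v + 2)*(v^2 - 1) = (v + 1)^2*(v + 2)*(v - 1)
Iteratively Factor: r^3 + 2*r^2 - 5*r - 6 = (r + 1)*(r^2 + r - 6) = (r + 1)*(r + 3)*(r - 2)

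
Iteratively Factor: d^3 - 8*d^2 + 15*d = (d - 5)*(d^2 - 3*d) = d*(d - 5)*(d - 3)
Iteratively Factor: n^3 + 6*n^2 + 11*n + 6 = (n + 3)*(n^2 + 3*n + 2) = (n + 2)*(n + 3)*(n + 1)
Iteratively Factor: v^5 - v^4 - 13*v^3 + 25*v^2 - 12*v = (v)*(v^4 - v^3 - 13*v^2 + 25*v - 12) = v*(v - 3)*(v^3 + 2*v^2 - 7*v + 4) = v*(v - 3)*(v + 4)*(v^2 - 2*v + 1) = v*(v - 3)*(v - 1)*(v + 4)*(v - 1)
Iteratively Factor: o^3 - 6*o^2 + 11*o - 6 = (o - 1)*(o^2 - 5*o + 6) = (o - 2)*(o - 1)*(o - 3)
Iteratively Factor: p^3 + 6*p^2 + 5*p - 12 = (p + 4)*(p^2 + 2*p - 3) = (p - 1)*(p + 4)*(p + 3)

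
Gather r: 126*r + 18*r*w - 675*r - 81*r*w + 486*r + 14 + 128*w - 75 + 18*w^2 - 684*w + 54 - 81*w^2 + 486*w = r*(-63*w - 63) - 63*w^2 - 70*w - 7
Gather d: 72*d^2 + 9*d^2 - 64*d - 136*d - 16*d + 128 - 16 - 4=81*d^2 - 216*d + 108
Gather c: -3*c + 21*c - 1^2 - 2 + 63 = 18*c + 60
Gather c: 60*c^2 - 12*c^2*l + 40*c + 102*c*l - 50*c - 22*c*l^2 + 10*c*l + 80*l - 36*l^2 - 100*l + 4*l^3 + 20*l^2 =c^2*(60 - 12*l) + c*(-22*l^2 + 112*l - 10) + 4*l^3 - 16*l^2 - 20*l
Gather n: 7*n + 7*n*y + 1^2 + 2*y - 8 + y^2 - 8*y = n*(7*y + 7) + y^2 - 6*y - 7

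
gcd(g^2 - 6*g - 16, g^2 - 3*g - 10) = g + 2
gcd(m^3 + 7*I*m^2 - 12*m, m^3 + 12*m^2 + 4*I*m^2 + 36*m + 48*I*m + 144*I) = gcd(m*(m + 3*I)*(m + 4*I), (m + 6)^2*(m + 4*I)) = m + 4*I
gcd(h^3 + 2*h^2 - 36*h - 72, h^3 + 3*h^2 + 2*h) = h + 2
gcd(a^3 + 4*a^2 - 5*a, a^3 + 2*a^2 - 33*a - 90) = a + 5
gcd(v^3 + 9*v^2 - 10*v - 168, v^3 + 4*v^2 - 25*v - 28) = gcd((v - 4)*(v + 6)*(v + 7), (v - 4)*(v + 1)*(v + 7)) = v^2 + 3*v - 28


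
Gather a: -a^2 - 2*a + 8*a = -a^2 + 6*a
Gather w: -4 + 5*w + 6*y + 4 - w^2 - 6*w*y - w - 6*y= -w^2 + w*(4 - 6*y)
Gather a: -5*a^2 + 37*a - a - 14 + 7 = -5*a^2 + 36*a - 7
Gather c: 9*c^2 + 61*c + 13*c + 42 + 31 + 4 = 9*c^2 + 74*c + 77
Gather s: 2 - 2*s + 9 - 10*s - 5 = 6 - 12*s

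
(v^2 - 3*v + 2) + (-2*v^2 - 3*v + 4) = -v^2 - 6*v + 6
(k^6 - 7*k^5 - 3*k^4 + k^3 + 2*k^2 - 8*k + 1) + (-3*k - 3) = k^6 - 7*k^5 - 3*k^4 + k^3 + 2*k^2 - 11*k - 2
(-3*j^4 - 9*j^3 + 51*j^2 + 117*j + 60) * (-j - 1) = 3*j^5 + 12*j^4 - 42*j^3 - 168*j^2 - 177*j - 60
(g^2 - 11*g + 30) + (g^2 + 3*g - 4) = 2*g^2 - 8*g + 26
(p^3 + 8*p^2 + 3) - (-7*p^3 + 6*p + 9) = 8*p^3 + 8*p^2 - 6*p - 6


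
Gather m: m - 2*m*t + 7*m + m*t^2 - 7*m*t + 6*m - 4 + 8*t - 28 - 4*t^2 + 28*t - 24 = m*(t^2 - 9*t + 14) - 4*t^2 + 36*t - 56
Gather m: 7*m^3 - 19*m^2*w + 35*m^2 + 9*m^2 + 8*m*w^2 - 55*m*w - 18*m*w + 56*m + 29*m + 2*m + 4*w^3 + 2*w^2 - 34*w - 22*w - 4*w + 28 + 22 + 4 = 7*m^3 + m^2*(44 - 19*w) + m*(8*w^2 - 73*w + 87) + 4*w^3 + 2*w^2 - 60*w + 54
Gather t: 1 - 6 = -5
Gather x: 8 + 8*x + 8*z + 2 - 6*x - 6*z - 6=2*x + 2*z + 4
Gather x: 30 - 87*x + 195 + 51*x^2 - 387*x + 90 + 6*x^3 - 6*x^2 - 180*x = 6*x^3 + 45*x^2 - 654*x + 315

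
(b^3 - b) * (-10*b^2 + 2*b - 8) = -10*b^5 + 2*b^4 + 2*b^3 - 2*b^2 + 8*b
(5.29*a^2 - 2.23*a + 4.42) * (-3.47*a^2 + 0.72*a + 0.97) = -18.3563*a^4 + 11.5469*a^3 - 11.8117*a^2 + 1.0193*a + 4.2874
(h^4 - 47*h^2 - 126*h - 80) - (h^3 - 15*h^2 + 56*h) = h^4 - h^3 - 32*h^2 - 182*h - 80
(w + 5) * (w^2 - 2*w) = w^3 + 3*w^2 - 10*w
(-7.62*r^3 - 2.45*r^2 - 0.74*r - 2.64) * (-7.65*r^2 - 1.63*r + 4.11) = 58.293*r^5 + 31.1631*r^4 - 21.6637*r^3 + 11.3327*r^2 + 1.2618*r - 10.8504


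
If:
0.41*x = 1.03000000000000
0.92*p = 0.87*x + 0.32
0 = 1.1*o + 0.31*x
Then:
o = -0.71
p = 2.72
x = 2.51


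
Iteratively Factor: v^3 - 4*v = (v + 2)*(v^2 - 2*v) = v*(v + 2)*(v - 2)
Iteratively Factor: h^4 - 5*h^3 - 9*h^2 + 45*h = (h)*(h^3 - 5*h^2 - 9*h + 45) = h*(h + 3)*(h^2 - 8*h + 15) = h*(h - 3)*(h + 3)*(h - 5)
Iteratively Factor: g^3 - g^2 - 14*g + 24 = (g - 2)*(g^2 + g - 12) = (g - 3)*(g - 2)*(g + 4)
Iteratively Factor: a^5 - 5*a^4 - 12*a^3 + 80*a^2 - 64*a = (a)*(a^4 - 5*a^3 - 12*a^2 + 80*a - 64) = a*(a - 4)*(a^3 - a^2 - 16*a + 16) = a*(a - 4)*(a + 4)*(a^2 - 5*a + 4) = a*(a - 4)*(a - 1)*(a + 4)*(a - 4)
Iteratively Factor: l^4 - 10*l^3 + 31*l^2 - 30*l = (l)*(l^3 - 10*l^2 + 31*l - 30) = l*(l - 5)*(l^2 - 5*l + 6) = l*(l - 5)*(l - 3)*(l - 2)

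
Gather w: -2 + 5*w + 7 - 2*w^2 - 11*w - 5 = -2*w^2 - 6*w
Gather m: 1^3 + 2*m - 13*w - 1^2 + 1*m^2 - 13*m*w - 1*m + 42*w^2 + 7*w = m^2 + m*(1 - 13*w) + 42*w^2 - 6*w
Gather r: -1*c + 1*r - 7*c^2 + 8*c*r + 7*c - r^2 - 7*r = -7*c^2 + 6*c - r^2 + r*(8*c - 6)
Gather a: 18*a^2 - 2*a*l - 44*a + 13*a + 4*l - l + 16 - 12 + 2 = 18*a^2 + a*(-2*l - 31) + 3*l + 6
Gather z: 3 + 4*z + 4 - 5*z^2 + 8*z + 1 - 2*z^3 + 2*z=-2*z^3 - 5*z^2 + 14*z + 8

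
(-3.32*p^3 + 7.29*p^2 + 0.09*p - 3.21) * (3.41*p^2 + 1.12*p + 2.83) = -11.3212*p^5 + 21.1405*p^4 - 0.923899999999998*p^3 + 9.7854*p^2 - 3.3405*p - 9.0843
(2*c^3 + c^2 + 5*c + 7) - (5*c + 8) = 2*c^3 + c^2 - 1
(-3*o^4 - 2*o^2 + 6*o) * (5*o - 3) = -15*o^5 + 9*o^4 - 10*o^3 + 36*o^2 - 18*o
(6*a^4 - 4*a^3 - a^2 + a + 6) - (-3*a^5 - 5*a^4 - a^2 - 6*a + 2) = 3*a^5 + 11*a^4 - 4*a^3 + 7*a + 4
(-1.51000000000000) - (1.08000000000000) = -2.59000000000000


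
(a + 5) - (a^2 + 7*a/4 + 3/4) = -a^2 - 3*a/4 + 17/4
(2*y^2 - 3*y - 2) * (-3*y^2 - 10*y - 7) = -6*y^4 - 11*y^3 + 22*y^2 + 41*y + 14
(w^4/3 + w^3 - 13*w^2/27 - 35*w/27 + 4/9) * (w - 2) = w^5/3 + w^4/3 - 67*w^3/27 - w^2/3 + 82*w/27 - 8/9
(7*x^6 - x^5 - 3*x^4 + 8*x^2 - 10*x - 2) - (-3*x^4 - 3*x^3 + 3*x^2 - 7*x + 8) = 7*x^6 - x^5 + 3*x^3 + 5*x^2 - 3*x - 10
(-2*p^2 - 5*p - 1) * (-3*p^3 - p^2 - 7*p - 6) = 6*p^5 + 17*p^4 + 22*p^3 + 48*p^2 + 37*p + 6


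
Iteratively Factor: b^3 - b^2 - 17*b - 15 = (b + 3)*(b^2 - 4*b - 5) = (b - 5)*(b + 3)*(b + 1)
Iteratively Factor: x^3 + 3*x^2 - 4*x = (x + 4)*(x^2 - x) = (x - 1)*(x + 4)*(x)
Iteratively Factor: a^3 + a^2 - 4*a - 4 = (a + 2)*(a^2 - a - 2) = (a - 2)*(a + 2)*(a + 1)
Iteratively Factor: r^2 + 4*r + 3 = (r + 1)*(r + 3)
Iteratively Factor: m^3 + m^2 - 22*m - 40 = (m + 2)*(m^2 - m - 20) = (m - 5)*(m + 2)*(m + 4)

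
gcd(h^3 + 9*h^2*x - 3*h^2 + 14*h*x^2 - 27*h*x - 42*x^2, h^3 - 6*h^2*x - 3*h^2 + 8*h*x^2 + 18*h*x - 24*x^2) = h - 3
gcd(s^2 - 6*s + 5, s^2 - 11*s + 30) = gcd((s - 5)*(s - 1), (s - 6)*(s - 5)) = s - 5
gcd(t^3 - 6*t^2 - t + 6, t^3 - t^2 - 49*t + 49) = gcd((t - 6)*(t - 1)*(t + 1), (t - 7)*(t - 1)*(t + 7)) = t - 1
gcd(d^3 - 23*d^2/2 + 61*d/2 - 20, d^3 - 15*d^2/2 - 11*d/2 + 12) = d^2 - 9*d + 8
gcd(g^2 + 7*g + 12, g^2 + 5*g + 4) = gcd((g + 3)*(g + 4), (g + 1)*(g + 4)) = g + 4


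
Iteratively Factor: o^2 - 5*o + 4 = (o - 4)*(o - 1)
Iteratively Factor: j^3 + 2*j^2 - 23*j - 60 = (j + 4)*(j^2 - 2*j - 15) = (j - 5)*(j + 4)*(j + 3)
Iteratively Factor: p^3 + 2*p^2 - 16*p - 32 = (p + 4)*(p^2 - 2*p - 8) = (p - 4)*(p + 4)*(p + 2)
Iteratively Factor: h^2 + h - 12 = (h - 3)*(h + 4)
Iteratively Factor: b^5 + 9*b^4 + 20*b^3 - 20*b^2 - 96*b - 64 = (b + 4)*(b^4 + 5*b^3 - 20*b - 16) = (b - 2)*(b + 4)*(b^3 + 7*b^2 + 14*b + 8) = (b - 2)*(b + 4)^2*(b^2 + 3*b + 2) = (b - 2)*(b + 2)*(b + 4)^2*(b + 1)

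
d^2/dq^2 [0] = 0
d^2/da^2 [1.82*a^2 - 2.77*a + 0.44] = 3.64000000000000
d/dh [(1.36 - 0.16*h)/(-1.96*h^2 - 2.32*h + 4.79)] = (-0.3136*h^2 + 5.3312*h + 2.3888)/(3.8416*h^4 + 9.0944*h^3 - 13.3944*h^2 - 22.2256*h + 22.9441)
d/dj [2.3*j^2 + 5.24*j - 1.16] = 4.6*j + 5.24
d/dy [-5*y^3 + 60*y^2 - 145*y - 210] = -15*y^2 + 120*y - 145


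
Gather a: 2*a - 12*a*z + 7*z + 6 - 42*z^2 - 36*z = a*(2 - 12*z) - 42*z^2 - 29*z + 6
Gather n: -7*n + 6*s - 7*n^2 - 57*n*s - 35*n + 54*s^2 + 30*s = -7*n^2 + n*(-57*s - 42) + 54*s^2 + 36*s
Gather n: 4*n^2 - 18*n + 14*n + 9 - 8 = 4*n^2 - 4*n + 1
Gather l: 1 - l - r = -l - r + 1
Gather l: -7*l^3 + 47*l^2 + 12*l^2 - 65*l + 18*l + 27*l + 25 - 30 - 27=-7*l^3 + 59*l^2 - 20*l - 32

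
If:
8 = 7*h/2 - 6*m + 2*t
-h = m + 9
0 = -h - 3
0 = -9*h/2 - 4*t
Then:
No Solution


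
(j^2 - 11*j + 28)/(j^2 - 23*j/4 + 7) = 4*(j - 7)/(4*j - 7)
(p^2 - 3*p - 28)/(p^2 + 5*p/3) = 3*(p^2 - 3*p - 28)/(p*(3*p + 5))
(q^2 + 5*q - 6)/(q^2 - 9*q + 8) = (q + 6)/(q - 8)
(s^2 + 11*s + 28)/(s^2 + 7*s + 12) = (s + 7)/(s + 3)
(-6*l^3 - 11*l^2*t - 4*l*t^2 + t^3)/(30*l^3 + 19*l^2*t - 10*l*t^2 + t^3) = (l + t)/(-5*l + t)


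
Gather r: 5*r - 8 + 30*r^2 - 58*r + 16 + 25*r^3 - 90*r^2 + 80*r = 25*r^3 - 60*r^2 + 27*r + 8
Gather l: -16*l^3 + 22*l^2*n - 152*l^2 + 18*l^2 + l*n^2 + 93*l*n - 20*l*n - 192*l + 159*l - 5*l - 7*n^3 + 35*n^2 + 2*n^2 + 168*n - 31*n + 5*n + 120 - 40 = -16*l^3 + l^2*(22*n - 134) + l*(n^2 + 73*n - 38) - 7*n^3 + 37*n^2 + 142*n + 80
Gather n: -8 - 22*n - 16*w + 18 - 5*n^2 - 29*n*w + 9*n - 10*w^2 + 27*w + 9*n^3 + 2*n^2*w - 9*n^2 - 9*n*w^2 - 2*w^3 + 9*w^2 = 9*n^3 + n^2*(2*w - 14) + n*(-9*w^2 - 29*w - 13) - 2*w^3 - w^2 + 11*w + 10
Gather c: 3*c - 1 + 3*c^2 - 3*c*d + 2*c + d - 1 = 3*c^2 + c*(5 - 3*d) + d - 2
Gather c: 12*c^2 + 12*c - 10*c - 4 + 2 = 12*c^2 + 2*c - 2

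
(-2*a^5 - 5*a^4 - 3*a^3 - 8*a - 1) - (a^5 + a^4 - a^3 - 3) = -3*a^5 - 6*a^4 - 2*a^3 - 8*a + 2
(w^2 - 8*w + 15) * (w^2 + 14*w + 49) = w^4 + 6*w^3 - 48*w^2 - 182*w + 735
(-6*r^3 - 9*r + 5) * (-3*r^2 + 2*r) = 18*r^5 - 12*r^4 + 27*r^3 - 33*r^2 + 10*r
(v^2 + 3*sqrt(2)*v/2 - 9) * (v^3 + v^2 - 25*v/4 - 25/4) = v^5 + v^4 + 3*sqrt(2)*v^4/2 - 61*v^3/4 + 3*sqrt(2)*v^3/2 - 61*v^2/4 - 75*sqrt(2)*v^2/8 - 75*sqrt(2)*v/8 + 225*v/4 + 225/4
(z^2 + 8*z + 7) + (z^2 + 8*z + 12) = 2*z^2 + 16*z + 19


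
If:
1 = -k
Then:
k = -1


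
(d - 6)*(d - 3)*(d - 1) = d^3 - 10*d^2 + 27*d - 18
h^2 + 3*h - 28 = (h - 4)*(h + 7)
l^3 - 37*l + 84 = (l - 4)*(l - 3)*(l + 7)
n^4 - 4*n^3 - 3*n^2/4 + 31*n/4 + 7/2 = (n - 7/2)*(n - 2)*(n + 1/2)*(n + 1)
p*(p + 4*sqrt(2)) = p^2 + 4*sqrt(2)*p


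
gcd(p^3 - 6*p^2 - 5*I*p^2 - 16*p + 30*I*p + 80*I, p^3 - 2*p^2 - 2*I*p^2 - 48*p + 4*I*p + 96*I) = p - 8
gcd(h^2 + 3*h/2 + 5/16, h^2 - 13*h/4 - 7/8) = h + 1/4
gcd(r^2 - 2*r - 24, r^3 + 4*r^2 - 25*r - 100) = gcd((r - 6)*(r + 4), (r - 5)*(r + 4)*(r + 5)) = r + 4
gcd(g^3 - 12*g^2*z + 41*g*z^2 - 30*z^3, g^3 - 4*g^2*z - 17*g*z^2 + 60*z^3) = -g + 5*z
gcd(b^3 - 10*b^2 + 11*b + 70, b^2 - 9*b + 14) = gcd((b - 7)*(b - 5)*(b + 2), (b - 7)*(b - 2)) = b - 7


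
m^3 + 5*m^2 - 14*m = m*(m - 2)*(m + 7)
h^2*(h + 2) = h^3 + 2*h^2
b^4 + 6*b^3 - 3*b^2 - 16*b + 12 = (b - 1)^2*(b + 2)*(b + 6)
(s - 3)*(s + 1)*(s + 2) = s^3 - 7*s - 6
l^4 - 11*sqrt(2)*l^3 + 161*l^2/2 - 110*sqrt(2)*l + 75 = (l - 5*sqrt(2))*(l - 3*sqrt(2))*(l - 5*sqrt(2)/2)*(l - sqrt(2)/2)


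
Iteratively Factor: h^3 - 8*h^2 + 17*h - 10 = (h - 5)*(h^2 - 3*h + 2) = (h - 5)*(h - 1)*(h - 2)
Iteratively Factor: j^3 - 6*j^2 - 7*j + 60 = (j - 4)*(j^2 - 2*j - 15) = (j - 4)*(j + 3)*(j - 5)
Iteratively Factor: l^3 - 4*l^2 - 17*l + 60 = (l - 3)*(l^2 - l - 20) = (l - 5)*(l - 3)*(l + 4)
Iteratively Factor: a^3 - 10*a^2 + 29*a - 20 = (a - 5)*(a^2 - 5*a + 4) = (a - 5)*(a - 4)*(a - 1)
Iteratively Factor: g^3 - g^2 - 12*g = (g - 4)*(g^2 + 3*g) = (g - 4)*(g + 3)*(g)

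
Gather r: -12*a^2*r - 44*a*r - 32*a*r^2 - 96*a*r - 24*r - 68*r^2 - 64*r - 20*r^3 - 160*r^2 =-20*r^3 + r^2*(-32*a - 228) + r*(-12*a^2 - 140*a - 88)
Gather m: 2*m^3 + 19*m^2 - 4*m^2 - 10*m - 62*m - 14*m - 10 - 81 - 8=2*m^3 + 15*m^2 - 86*m - 99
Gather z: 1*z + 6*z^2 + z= 6*z^2 + 2*z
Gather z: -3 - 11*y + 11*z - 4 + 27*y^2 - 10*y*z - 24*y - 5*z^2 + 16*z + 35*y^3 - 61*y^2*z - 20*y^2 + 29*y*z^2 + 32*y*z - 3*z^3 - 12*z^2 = 35*y^3 + 7*y^2 - 35*y - 3*z^3 + z^2*(29*y - 17) + z*(-61*y^2 + 22*y + 27) - 7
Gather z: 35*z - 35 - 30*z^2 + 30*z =-30*z^2 + 65*z - 35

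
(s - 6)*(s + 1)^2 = s^3 - 4*s^2 - 11*s - 6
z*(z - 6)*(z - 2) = z^3 - 8*z^2 + 12*z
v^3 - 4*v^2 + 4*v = v*(v - 2)^2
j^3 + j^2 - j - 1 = (j - 1)*(j + 1)^2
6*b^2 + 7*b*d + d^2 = (b + d)*(6*b + d)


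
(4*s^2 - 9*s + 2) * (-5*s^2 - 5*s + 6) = -20*s^4 + 25*s^3 + 59*s^2 - 64*s + 12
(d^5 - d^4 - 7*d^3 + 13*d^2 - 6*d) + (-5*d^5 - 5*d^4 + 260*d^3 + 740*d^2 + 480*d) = -4*d^5 - 6*d^4 + 253*d^3 + 753*d^2 + 474*d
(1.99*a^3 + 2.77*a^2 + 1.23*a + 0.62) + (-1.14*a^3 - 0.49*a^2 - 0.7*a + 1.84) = 0.85*a^3 + 2.28*a^2 + 0.53*a + 2.46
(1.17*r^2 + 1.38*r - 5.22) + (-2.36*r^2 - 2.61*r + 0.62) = -1.19*r^2 - 1.23*r - 4.6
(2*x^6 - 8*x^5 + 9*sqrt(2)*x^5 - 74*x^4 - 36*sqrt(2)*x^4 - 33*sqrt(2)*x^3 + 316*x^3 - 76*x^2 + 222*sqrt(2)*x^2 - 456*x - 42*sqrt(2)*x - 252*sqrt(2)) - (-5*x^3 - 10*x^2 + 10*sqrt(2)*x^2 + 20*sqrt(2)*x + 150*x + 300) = 2*x^6 - 8*x^5 + 9*sqrt(2)*x^5 - 74*x^4 - 36*sqrt(2)*x^4 - 33*sqrt(2)*x^3 + 321*x^3 - 66*x^2 + 212*sqrt(2)*x^2 - 606*x - 62*sqrt(2)*x - 252*sqrt(2) - 300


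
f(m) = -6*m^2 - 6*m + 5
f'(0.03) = -6.36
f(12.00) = -931.00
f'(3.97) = -53.64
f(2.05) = -32.52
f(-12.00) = -787.00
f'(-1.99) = 17.88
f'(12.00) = -150.00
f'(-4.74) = 50.88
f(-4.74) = -101.37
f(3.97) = -113.39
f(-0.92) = 5.44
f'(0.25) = -9.00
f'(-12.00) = 138.00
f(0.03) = 4.81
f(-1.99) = -6.82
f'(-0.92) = 5.04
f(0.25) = 3.12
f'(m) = -12*m - 6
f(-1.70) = -2.14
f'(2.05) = -30.60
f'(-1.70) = 14.40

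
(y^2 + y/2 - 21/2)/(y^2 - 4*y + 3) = (y + 7/2)/(y - 1)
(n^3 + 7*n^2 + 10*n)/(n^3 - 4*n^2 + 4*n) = (n^2 + 7*n + 10)/(n^2 - 4*n + 4)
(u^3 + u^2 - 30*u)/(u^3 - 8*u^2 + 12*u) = (u^2 + u - 30)/(u^2 - 8*u + 12)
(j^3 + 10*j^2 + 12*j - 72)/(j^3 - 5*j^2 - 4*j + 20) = (j^2 + 12*j + 36)/(j^2 - 3*j - 10)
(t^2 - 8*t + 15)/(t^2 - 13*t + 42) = (t^2 - 8*t + 15)/(t^2 - 13*t + 42)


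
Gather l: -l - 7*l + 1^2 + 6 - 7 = -8*l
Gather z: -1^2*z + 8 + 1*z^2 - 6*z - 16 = z^2 - 7*z - 8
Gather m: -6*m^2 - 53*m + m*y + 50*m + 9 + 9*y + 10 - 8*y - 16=-6*m^2 + m*(y - 3) + y + 3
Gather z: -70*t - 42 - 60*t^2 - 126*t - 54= -60*t^2 - 196*t - 96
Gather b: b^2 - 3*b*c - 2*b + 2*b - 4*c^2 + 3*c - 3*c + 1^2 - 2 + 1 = b^2 - 3*b*c - 4*c^2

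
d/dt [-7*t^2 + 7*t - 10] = 7 - 14*t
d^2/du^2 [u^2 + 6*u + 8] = 2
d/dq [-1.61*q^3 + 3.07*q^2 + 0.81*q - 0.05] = -4.83*q^2 + 6.14*q + 0.81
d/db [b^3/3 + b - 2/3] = b^2 + 1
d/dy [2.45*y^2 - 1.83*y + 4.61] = 4.9*y - 1.83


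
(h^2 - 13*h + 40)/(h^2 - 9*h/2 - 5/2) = 2*(h - 8)/(2*h + 1)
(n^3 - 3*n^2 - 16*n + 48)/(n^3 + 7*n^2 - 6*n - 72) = (n - 4)/(n + 6)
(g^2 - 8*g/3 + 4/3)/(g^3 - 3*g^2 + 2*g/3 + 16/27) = 9*(g - 2)/(9*g^2 - 21*g - 8)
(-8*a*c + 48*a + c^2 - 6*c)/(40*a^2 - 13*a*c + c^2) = (6 - c)/(5*a - c)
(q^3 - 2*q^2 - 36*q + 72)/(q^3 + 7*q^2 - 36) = (q - 6)/(q + 3)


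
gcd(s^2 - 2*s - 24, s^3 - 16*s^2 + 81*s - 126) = s - 6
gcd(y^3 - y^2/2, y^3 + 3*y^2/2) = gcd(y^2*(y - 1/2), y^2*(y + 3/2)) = y^2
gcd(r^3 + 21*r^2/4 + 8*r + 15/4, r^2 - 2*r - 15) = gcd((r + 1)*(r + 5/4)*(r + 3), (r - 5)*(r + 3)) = r + 3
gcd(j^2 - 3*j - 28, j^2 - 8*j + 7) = j - 7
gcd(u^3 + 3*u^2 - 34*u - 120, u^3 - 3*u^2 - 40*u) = u + 5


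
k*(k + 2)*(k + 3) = k^3 + 5*k^2 + 6*k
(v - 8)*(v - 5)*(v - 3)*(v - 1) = v^4 - 17*v^3 + 95*v^2 - 199*v + 120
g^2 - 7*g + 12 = (g - 4)*(g - 3)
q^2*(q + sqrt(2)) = q^3 + sqrt(2)*q^2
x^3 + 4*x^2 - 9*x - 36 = (x - 3)*(x + 3)*(x + 4)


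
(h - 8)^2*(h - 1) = h^3 - 17*h^2 + 80*h - 64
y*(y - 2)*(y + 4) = y^3 + 2*y^2 - 8*y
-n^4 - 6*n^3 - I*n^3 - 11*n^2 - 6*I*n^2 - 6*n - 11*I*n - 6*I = (n + 2)*(n + 3)*(-I*n + 1)*(-I*n - I)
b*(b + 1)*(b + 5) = b^3 + 6*b^2 + 5*b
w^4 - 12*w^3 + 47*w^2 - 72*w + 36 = (w - 6)*(w - 3)*(w - 2)*(w - 1)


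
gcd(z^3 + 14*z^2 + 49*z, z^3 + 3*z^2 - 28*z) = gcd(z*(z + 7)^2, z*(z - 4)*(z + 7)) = z^2 + 7*z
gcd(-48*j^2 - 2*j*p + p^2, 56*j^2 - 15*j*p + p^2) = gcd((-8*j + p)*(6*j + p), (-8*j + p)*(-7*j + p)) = -8*j + p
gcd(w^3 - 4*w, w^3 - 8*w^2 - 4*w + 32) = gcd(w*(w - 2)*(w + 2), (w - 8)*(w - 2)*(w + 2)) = w^2 - 4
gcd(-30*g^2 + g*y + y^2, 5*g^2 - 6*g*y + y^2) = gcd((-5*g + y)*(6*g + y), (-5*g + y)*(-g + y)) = -5*g + y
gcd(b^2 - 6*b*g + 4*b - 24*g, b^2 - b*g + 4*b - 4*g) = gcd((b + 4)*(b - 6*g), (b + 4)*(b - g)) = b + 4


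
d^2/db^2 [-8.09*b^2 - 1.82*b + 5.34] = -16.1800000000000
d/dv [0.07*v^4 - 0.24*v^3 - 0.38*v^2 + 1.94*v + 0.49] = 0.28*v^3 - 0.72*v^2 - 0.76*v + 1.94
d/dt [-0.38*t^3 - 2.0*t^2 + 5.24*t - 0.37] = -1.14*t^2 - 4.0*t + 5.24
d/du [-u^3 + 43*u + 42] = 43 - 3*u^2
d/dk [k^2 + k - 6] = 2*k + 1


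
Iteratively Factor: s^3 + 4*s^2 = (s)*(s^2 + 4*s) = s*(s + 4)*(s)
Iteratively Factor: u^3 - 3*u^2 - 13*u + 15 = (u - 5)*(u^2 + 2*u - 3) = (u - 5)*(u - 1)*(u + 3)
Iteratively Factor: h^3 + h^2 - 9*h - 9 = (h + 3)*(h^2 - 2*h - 3) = (h - 3)*(h + 3)*(h + 1)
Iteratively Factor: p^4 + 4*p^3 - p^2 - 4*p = (p - 1)*(p^3 + 5*p^2 + 4*p) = (p - 1)*(p + 1)*(p^2 + 4*p) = (p - 1)*(p + 1)*(p + 4)*(p)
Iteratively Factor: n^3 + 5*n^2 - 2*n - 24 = (n - 2)*(n^2 + 7*n + 12) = (n - 2)*(n + 4)*(n + 3)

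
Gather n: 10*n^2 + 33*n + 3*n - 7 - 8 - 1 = 10*n^2 + 36*n - 16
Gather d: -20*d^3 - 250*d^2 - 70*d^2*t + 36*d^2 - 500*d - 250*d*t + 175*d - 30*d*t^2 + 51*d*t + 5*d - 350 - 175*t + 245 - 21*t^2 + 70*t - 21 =-20*d^3 + d^2*(-70*t - 214) + d*(-30*t^2 - 199*t - 320) - 21*t^2 - 105*t - 126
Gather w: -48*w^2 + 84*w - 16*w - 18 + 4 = -48*w^2 + 68*w - 14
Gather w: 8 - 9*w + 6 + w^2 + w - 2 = w^2 - 8*w + 12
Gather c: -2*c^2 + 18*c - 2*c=-2*c^2 + 16*c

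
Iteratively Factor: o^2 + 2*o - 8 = (o - 2)*(o + 4)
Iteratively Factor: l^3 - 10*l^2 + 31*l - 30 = (l - 2)*(l^2 - 8*l + 15) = (l - 3)*(l - 2)*(l - 5)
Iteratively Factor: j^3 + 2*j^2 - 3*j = (j - 1)*(j^2 + 3*j) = j*(j - 1)*(j + 3)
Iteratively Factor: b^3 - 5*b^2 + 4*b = (b)*(b^2 - 5*b + 4) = b*(b - 4)*(b - 1)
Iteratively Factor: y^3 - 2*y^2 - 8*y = (y)*(y^2 - 2*y - 8) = y*(y + 2)*(y - 4)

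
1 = 1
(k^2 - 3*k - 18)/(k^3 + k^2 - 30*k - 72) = 1/(k + 4)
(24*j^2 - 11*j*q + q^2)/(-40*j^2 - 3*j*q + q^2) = (-3*j + q)/(5*j + q)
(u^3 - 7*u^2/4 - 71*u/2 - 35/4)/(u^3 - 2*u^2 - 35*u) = (u + 1/4)/u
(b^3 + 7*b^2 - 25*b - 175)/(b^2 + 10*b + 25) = (b^2 + 2*b - 35)/(b + 5)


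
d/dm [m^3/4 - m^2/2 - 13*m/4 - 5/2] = 3*m^2/4 - m - 13/4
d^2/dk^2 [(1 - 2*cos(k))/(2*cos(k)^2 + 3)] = 2*(-36*sin(k)^4*cos(k) + 8*sin(k)^4 + 8*sin(k)^2 - 10*cos(k) + 3*cos(3*k) + 2*cos(5*k) - 10)/(2*sin(k)^2 - 5)^3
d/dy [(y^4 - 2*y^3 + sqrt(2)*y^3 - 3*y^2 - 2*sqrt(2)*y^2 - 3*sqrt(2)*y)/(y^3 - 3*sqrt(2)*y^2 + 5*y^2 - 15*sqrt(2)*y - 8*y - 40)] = (y^6 - 6*sqrt(2)*y^5 + 10*y^5 - 32*sqrt(2)*y^4 - 37*y^4 - 188*y^3 + 50*sqrt(2)*y^3 - 44*sqrt(2)*y^2 + 306*y^2 + 160*sqrt(2)*y + 240*y + 120*sqrt(2))/(y^6 - 6*sqrt(2)*y^5 + 10*y^5 - 60*sqrt(2)*y^4 + 27*y^4 - 102*sqrt(2)*y^3 + 20*y^3 + 114*y^2 + 480*sqrt(2)*y^2 + 640*y + 1200*sqrt(2)*y + 1600)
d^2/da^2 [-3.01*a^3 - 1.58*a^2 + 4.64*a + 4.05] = -18.06*a - 3.16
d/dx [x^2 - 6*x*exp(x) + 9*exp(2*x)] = -6*x*exp(x) + 2*x + 18*exp(2*x) - 6*exp(x)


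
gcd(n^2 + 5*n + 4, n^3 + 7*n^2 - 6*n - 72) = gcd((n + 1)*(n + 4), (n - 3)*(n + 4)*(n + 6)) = n + 4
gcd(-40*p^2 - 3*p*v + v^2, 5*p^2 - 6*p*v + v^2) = 1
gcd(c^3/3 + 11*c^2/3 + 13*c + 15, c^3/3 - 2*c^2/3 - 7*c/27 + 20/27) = 1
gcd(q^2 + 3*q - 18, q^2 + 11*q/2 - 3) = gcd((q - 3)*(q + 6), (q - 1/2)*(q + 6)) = q + 6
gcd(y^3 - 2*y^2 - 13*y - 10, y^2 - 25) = y - 5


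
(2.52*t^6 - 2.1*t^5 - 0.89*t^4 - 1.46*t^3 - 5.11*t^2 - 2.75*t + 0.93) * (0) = 0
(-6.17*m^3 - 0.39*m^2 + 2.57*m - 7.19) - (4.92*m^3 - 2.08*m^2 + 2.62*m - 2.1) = -11.09*m^3 + 1.69*m^2 - 0.0500000000000003*m - 5.09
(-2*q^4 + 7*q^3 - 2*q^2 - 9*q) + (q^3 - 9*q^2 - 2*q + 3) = -2*q^4 + 8*q^3 - 11*q^2 - 11*q + 3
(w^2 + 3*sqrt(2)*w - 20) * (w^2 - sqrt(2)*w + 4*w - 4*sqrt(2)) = w^4 + 2*sqrt(2)*w^3 + 4*w^3 - 26*w^2 + 8*sqrt(2)*w^2 - 104*w + 20*sqrt(2)*w + 80*sqrt(2)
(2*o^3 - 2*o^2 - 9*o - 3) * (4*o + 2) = 8*o^4 - 4*o^3 - 40*o^2 - 30*o - 6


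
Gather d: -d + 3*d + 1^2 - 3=2*d - 2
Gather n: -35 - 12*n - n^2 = -n^2 - 12*n - 35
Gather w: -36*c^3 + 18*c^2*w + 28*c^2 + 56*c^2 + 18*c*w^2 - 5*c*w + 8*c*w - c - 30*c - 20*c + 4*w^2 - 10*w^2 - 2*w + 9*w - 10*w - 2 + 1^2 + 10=-36*c^3 + 84*c^2 - 51*c + w^2*(18*c - 6) + w*(18*c^2 + 3*c - 3) + 9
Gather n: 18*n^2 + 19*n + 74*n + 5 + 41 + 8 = 18*n^2 + 93*n + 54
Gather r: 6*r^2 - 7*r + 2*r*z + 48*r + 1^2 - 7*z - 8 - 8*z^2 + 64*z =6*r^2 + r*(2*z + 41) - 8*z^2 + 57*z - 7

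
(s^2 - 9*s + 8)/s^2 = 1 - 9/s + 8/s^2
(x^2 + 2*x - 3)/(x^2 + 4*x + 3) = (x - 1)/(x + 1)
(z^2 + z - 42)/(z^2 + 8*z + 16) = (z^2 + z - 42)/(z^2 + 8*z + 16)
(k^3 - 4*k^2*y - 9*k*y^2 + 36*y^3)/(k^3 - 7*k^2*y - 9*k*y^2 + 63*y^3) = (-k + 4*y)/(-k + 7*y)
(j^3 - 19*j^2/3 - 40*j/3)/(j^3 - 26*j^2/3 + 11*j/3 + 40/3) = j*(3*j + 5)/(3*j^2 - 2*j - 5)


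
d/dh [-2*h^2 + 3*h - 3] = 3 - 4*h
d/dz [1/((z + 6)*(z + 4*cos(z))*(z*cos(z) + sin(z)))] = ((z + 6)*(z + 4*cos(z))*(z*sin(z) - 2*cos(z)) + (z + 6)*(z*cos(z) + sin(z))*(4*sin(z) - 1) - (z + 4*cos(z))*(z*cos(z) + sin(z)))/((z + 6)^2*(z + 4*cos(z))^2*(z*cos(z) + sin(z))^2)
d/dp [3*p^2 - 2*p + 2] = 6*p - 2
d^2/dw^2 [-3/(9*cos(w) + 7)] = 27*(9*cos(w)^2 - 7*cos(w) - 18)/(9*cos(w) + 7)^3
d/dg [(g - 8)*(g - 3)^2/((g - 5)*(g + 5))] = (g^4 - 132*g^2 + 844*g - 1425)/(g^4 - 50*g^2 + 625)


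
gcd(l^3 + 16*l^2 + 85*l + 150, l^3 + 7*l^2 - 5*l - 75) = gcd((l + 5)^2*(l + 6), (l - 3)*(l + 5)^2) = l^2 + 10*l + 25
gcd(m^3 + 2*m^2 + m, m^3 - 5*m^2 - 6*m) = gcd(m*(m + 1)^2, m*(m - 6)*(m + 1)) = m^2 + m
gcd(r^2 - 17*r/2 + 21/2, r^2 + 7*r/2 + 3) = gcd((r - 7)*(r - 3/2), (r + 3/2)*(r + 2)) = 1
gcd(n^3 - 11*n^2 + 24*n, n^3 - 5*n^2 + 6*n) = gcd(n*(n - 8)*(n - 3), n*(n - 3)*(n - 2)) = n^2 - 3*n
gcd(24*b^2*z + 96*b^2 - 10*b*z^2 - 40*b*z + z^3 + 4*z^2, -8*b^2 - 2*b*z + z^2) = -4*b + z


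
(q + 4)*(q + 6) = q^2 + 10*q + 24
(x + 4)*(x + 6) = x^2 + 10*x + 24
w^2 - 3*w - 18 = (w - 6)*(w + 3)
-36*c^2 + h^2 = (-6*c + h)*(6*c + h)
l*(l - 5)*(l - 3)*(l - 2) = l^4 - 10*l^3 + 31*l^2 - 30*l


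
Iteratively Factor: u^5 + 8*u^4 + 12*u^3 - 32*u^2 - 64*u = (u + 4)*(u^4 + 4*u^3 - 4*u^2 - 16*u) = (u + 2)*(u + 4)*(u^3 + 2*u^2 - 8*u) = (u + 2)*(u + 4)^2*(u^2 - 2*u) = (u - 2)*(u + 2)*(u + 4)^2*(u)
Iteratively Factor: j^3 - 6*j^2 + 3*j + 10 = (j - 5)*(j^2 - j - 2) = (j - 5)*(j - 2)*(j + 1)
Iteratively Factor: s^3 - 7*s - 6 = (s + 1)*(s^2 - s - 6) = (s - 3)*(s + 1)*(s + 2)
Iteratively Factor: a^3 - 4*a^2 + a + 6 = (a - 2)*(a^2 - 2*a - 3) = (a - 3)*(a - 2)*(a + 1)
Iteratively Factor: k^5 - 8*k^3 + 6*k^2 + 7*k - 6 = (k + 1)*(k^4 - k^3 - 7*k^2 + 13*k - 6) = (k - 1)*(k + 1)*(k^3 - 7*k + 6) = (k - 1)*(k + 1)*(k + 3)*(k^2 - 3*k + 2) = (k - 2)*(k - 1)*(k + 1)*(k + 3)*(k - 1)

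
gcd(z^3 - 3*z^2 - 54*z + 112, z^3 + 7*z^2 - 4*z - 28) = z^2 + 5*z - 14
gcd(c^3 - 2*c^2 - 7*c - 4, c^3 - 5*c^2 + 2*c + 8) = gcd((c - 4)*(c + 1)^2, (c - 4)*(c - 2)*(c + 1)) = c^2 - 3*c - 4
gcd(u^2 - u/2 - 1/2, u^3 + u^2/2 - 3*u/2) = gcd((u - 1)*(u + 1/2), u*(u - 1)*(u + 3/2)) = u - 1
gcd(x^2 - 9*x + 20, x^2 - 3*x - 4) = x - 4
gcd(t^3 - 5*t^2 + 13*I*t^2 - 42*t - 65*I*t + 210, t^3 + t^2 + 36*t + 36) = t + 6*I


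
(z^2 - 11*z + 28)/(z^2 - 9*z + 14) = (z - 4)/(z - 2)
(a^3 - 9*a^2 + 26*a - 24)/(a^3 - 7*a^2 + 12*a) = (a - 2)/a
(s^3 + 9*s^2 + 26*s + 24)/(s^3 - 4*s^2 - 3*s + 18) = (s^2 + 7*s + 12)/(s^2 - 6*s + 9)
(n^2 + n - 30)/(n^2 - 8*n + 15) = (n + 6)/(n - 3)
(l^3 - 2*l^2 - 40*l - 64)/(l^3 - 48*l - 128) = (l + 2)/(l + 4)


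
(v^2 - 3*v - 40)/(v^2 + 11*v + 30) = (v - 8)/(v + 6)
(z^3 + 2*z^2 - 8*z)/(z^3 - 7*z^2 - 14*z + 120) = z*(z - 2)/(z^2 - 11*z + 30)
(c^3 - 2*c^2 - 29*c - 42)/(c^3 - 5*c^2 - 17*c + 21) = (c + 2)/(c - 1)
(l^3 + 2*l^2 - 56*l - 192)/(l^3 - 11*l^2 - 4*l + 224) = (l + 6)/(l - 7)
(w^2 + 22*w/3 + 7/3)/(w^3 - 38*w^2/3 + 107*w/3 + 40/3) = (w + 7)/(w^2 - 13*w + 40)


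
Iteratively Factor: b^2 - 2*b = (b - 2)*(b)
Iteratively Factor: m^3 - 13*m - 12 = (m + 1)*(m^2 - m - 12) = (m + 1)*(m + 3)*(m - 4)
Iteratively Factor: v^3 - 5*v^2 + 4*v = (v - 4)*(v^2 - v) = (v - 4)*(v - 1)*(v)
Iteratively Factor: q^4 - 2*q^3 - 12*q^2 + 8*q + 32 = (q - 2)*(q^3 - 12*q - 16) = (q - 2)*(q + 2)*(q^2 - 2*q - 8) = (q - 4)*(q - 2)*(q + 2)*(q + 2)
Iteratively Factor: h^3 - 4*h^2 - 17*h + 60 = (h + 4)*(h^2 - 8*h + 15) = (h - 3)*(h + 4)*(h - 5)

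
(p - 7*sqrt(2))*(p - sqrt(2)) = p^2 - 8*sqrt(2)*p + 14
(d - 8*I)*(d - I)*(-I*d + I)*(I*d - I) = d^4 - 2*d^3 - 9*I*d^3 - 7*d^2 + 18*I*d^2 + 16*d - 9*I*d - 8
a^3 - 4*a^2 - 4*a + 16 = (a - 4)*(a - 2)*(a + 2)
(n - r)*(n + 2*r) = n^2 + n*r - 2*r^2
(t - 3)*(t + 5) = t^2 + 2*t - 15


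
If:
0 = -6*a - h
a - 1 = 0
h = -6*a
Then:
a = 1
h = -6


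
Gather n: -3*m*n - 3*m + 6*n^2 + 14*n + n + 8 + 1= -3*m + 6*n^2 + n*(15 - 3*m) + 9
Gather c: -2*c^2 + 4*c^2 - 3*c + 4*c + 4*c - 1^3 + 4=2*c^2 + 5*c + 3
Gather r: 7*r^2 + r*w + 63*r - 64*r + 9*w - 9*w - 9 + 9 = 7*r^2 + r*(w - 1)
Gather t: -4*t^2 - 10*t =-4*t^2 - 10*t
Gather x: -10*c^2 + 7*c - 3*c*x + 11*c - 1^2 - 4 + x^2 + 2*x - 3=-10*c^2 + 18*c + x^2 + x*(2 - 3*c) - 8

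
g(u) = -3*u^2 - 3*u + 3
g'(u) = -6*u - 3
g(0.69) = -0.50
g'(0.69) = -7.14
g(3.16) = -36.44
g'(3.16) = -21.96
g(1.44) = -7.54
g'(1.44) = -11.64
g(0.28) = 1.92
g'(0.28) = -4.68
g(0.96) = -2.64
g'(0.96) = -8.76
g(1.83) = -12.54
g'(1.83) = -13.98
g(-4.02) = -33.42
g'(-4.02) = 21.12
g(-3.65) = -26.02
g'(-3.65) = 18.90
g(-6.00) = -87.00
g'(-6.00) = 33.00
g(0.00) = 3.00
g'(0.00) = -3.00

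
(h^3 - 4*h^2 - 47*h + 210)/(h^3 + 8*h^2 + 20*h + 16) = (h^3 - 4*h^2 - 47*h + 210)/(h^3 + 8*h^2 + 20*h + 16)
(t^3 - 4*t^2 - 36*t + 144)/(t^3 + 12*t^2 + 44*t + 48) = (t^2 - 10*t + 24)/(t^2 + 6*t + 8)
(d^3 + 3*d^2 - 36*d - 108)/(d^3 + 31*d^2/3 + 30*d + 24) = 3*(d - 6)/(3*d + 4)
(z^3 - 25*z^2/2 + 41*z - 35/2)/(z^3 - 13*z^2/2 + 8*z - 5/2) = (z - 7)/(z - 1)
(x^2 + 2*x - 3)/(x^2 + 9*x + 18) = (x - 1)/(x + 6)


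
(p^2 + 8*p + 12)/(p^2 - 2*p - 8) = (p + 6)/(p - 4)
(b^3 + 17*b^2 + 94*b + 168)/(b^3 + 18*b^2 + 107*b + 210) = (b + 4)/(b + 5)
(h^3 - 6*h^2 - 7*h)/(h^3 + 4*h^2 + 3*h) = (h - 7)/(h + 3)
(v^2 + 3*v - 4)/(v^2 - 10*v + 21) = (v^2 + 3*v - 4)/(v^2 - 10*v + 21)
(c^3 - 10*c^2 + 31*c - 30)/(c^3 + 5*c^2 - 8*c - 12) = (c^2 - 8*c + 15)/(c^2 + 7*c + 6)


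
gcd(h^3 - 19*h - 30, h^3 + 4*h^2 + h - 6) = h^2 + 5*h + 6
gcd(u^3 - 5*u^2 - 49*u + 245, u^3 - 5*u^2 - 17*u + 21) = u - 7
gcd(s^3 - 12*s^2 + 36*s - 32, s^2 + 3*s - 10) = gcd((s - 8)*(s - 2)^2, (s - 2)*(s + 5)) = s - 2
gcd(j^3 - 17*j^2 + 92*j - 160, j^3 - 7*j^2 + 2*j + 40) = j^2 - 9*j + 20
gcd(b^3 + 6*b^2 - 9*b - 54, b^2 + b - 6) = b + 3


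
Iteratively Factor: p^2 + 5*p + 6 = (p + 3)*(p + 2)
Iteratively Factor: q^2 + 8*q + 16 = (q + 4)*(q + 4)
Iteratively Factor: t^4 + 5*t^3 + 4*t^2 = (t)*(t^3 + 5*t^2 + 4*t) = t*(t + 4)*(t^2 + t) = t^2*(t + 4)*(t + 1)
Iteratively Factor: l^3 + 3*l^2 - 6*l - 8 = (l - 2)*(l^2 + 5*l + 4) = (l - 2)*(l + 1)*(l + 4)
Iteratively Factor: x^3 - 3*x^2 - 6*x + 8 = (x + 2)*(x^2 - 5*x + 4) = (x - 4)*(x + 2)*(x - 1)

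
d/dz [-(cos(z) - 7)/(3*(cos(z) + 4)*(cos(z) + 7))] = (sin(z)^2 + 14*cos(z) + 104)*sin(z)/(3*(cos(z) + 4)^2*(cos(z) + 7)^2)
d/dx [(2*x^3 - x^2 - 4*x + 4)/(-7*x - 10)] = (-28*x^3 - 53*x^2 + 20*x + 68)/(49*x^2 + 140*x + 100)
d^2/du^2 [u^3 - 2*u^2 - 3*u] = 6*u - 4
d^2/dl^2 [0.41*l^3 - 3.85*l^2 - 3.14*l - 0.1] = 2.46*l - 7.7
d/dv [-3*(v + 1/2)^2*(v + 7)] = -9*v^2 - 48*v - 87/4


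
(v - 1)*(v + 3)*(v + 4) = v^3 + 6*v^2 + 5*v - 12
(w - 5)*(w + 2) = w^2 - 3*w - 10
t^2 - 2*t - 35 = (t - 7)*(t + 5)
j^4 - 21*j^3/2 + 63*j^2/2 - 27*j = j*(j - 6)*(j - 3)*(j - 3/2)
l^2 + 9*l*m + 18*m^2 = (l + 3*m)*(l + 6*m)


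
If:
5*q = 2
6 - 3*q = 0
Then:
No Solution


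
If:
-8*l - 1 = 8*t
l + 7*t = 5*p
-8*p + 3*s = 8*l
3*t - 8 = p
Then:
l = -41/9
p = 127/24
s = 53/27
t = 319/72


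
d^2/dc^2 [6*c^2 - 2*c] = 12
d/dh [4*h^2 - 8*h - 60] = 8*h - 8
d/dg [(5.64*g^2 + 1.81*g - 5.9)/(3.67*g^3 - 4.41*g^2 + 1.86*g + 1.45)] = (-20.6988*g^4 - 13.2854*g^3 + 83.4315*g^2 - 35.682*g + 13.5985)/(13.4689*g^6 - 32.3694*g^5 + 33.1005*g^4 - 5.7622*g^3 - 9.3294*g^2 + 5.394*g + 2.1025)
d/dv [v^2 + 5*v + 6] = 2*v + 5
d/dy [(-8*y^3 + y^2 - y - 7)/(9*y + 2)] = (-144*y^3 - 39*y^2 + 4*y + 61)/(81*y^2 + 36*y + 4)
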